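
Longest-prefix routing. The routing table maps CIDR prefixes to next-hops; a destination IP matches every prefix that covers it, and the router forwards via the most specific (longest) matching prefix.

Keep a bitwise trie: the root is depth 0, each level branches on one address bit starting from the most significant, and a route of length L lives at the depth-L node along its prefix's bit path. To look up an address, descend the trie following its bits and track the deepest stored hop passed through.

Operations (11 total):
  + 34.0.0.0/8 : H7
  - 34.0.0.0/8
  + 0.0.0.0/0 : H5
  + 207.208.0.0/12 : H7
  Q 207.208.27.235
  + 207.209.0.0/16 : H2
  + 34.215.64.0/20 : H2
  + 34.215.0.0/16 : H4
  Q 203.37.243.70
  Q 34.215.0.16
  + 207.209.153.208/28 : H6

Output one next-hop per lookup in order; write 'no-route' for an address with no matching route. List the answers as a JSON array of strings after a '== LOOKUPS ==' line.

Trace:
  add 34.0.0.0/8 -> H7 at depth 8
  - 34.0.0.0/8 clear@8
  add 0.0.0.0/0 -> H5 at depth 0
  add 207.208.0.0/12 -> H7 at depth 12
  lookup 207.208.27.235: bits 110011111101 walk d0:H5→d1:-→d2:-→d3:-→d4:-→d5:-→d6:-→d7:-→d8:-→d9:-→d10:-→d11:-→d12:H7 -> H7
  add 207.209.0.0/16 -> H2 at depth 16
  add 34.215.64.0/20 -> H2 at depth 20
  add 34.215.0.0/16 -> H4 at depth 16
  lookup 203.37.243.70: bits 11001 walk d0:H5→d1:-→d2:-→d3:-→d4:-→d5:- -> H5
  lookup 34.215.0.16: bits 00100010110101110 walk d0:H5→d1:-→d2:-→d3:-→d4:-→d5:-→d6:-→d7:-→d8:-→d9:-→d10:-→d11:-→d12:-→d13:-→d14:-→d15:-→d16:H4→d17:- -> H4
  add 207.209.153.208/28 -> H6 at depth 28

== LOOKUPS ==
["H7","H5","H4"]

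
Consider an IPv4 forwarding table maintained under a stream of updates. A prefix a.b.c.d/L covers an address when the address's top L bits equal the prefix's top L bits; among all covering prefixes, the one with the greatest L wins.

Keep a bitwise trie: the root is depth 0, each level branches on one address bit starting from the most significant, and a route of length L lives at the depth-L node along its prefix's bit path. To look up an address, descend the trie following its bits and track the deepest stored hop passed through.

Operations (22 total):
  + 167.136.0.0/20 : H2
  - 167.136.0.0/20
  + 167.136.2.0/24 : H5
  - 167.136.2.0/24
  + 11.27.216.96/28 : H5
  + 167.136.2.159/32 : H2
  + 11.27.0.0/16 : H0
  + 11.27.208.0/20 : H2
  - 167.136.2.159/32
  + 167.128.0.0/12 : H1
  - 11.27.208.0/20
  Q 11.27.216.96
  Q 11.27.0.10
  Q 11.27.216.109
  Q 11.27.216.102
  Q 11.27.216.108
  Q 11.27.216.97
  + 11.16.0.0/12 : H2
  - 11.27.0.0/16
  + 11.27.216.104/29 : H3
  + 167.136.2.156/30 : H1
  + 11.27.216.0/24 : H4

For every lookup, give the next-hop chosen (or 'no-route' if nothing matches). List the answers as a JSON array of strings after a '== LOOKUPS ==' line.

Trace:
  add 167.136.0.0/20 -> H2 at depth 20
  - 167.136.0.0/20 clear@20
  add 167.136.2.0/24 -> H5 at depth 24
  - 167.136.2.0/24 clear@24
  add 11.27.216.96/28 -> H5 at depth 28
  add 167.136.2.159/32 -> H2 at depth 32
  add 11.27.0.0/16 -> H0 at depth 16
  add 11.27.208.0/20 -> H2 at depth 20
  - 167.136.2.159/32 clear@32
  add 167.128.0.0/12 -> H1 at depth 12
  - 11.27.208.0/20 clear@20
  lookup 11.27.216.96: bits 0000101100011011110110000110 walk d0:-→d1:-→d2:-→d3:-→d4:-→d5:-→d6:-→d7:-→d8:-→d9:-→d10:-→d11:-→d12:-→d13:-→d14:-→d15:-→d16:H0→d17:-→d18:-→d19:-→d20:-→d21:-→d22:-→d23:-→d24:-→d25:-→d26:-→d27:-→d28:H5 -> H5
  lookup 11.27.0.10: bits 0000101100011011 walk d0:-→d1:-→d2:-→d3:-→d4:-→d5:-→d6:-→d7:-→d8:-→d9:-→d10:-→d11:-→d12:-→d13:-→d14:-→d15:-→d16:H0 -> H0
  lookup 11.27.216.109: bits 0000101100011011110110000110 walk d0:-→d1:-→d2:-→d3:-→d4:-→d5:-→d6:-→d7:-→d8:-→d9:-→d10:-→d11:-→d12:-→d13:-→d14:-→d15:-→d16:H0→d17:-→d18:-→d19:-→d20:-→d21:-→d22:-→d23:-→d24:-→d25:-→d26:-→d27:-→d28:H5 -> H5
  lookup 11.27.216.102: bits 0000101100011011110110000110 walk d0:-→d1:-→d2:-→d3:-→d4:-→d5:-→d6:-→d7:-→d8:-→d9:-→d10:-→d11:-→d12:-→d13:-→d14:-→d15:-→d16:H0→d17:-→d18:-→d19:-→d20:-→d21:-→d22:-→d23:-→d24:-→d25:-→d26:-→d27:-→d28:H5 -> H5
  lookup 11.27.216.108: bits 0000101100011011110110000110 walk d0:-→d1:-→d2:-→d3:-→d4:-→d5:-→d6:-→d7:-→d8:-→d9:-→d10:-→d11:-→d12:-→d13:-→d14:-→d15:-→d16:H0→d17:-→d18:-→d19:-→d20:-→d21:-→d22:-→d23:-→d24:-→d25:-→d26:-→d27:-→d28:H5 -> H5
  lookup 11.27.216.97: bits 0000101100011011110110000110 walk d0:-→d1:-→d2:-→d3:-→d4:-→d5:-→d6:-→d7:-→d8:-→d9:-→d10:-→d11:-→d12:-→d13:-→d14:-→d15:-→d16:H0→d17:-→d18:-→d19:-→d20:-→d21:-→d22:-→d23:-→d24:-→d25:-→d26:-→d27:-→d28:H5 -> H5
  add 11.16.0.0/12 -> H2 at depth 12
  - 11.27.0.0/16 clear@16
  add 11.27.216.104/29 -> H3 at depth 29
  add 167.136.2.156/30 -> H1 at depth 30
  add 11.27.216.0/24 -> H4 at depth 24

== LOOKUPS ==
["H5","H0","H5","H5","H5","H5"]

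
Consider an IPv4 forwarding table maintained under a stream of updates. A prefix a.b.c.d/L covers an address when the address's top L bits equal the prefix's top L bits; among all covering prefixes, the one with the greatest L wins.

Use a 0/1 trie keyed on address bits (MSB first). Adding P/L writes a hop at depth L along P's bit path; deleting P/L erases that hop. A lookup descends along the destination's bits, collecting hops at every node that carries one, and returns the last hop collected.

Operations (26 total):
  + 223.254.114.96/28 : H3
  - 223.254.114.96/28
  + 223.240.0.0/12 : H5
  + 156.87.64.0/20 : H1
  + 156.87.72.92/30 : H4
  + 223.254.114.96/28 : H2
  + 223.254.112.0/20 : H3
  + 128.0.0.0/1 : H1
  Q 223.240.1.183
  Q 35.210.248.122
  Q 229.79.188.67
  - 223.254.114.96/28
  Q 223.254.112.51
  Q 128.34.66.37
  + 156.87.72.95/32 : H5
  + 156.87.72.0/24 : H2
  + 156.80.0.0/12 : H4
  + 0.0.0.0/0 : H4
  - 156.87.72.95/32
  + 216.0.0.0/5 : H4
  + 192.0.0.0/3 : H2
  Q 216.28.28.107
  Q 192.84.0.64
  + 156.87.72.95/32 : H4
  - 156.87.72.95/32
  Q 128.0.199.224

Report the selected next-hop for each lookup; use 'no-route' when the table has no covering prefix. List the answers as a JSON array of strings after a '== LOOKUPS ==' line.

Trace:
  + 223.254.114.96/28 (H3) depth=28
  del 223.254.114.96/28 (clear depth 28)
  + 223.240.0.0/12 (H5) depth=12
  + 156.87.64.0/20 (H1) depth=20
  + 156.87.72.92/30 (H4) depth=30
  + 223.254.114.96/28 (H2) depth=28
  + 223.254.112.0/20 (H3) depth=20
  + 128.0.0.0/1 (H1) depth=1
  lookup 223.240.1.183: bits 110111111111 walk d0:-→d1:H1→d2:-→d3:-→d4:-→d5:-→d6:-→d7:-→d8:-→d9:-→d10:-→d11:-→d12:H5 -> H5
  lookup 35.210.248.122: bits ε walk d0:- -> no-route
  lookup 229.79.188.67: bits 11 walk d0:-→d1:H1→d2:- -> H1
  del 223.254.114.96/28 (clear depth 28)
  lookup 223.254.112.51: bits 1101111111111110011100 walk d0:-→d1:H1→d2:-→d3:-→d4:-→d5:-→d6:-→d7:-→d8:-→d9:-→d10:-→d11:-→d12:H5→d13:-→d14:-→d15:-→d16:-→d17:-→d18:-→d19:-→d20:H3→d21:-→d22:- -> H3
  lookup 128.34.66.37: bits 100 walk d0:-→d1:H1→d2:-→d3:- -> H1
  + 156.87.72.95/32 (H5) depth=32
  + 156.87.72.0/24 (H2) depth=24
  + 156.80.0.0/12 (H4) depth=12
  + 0.0.0.0/0 (H4) depth=0
  del 156.87.72.95/32 (clear depth 32)
  + 216.0.0.0/5 (H4) depth=5
  + 192.0.0.0/3 (H2) depth=3
  lookup 216.28.28.107: bits 11011 walk d0:H4→d1:H1→d2:-→d3:H2→d4:-→d5:H4 -> H4
  lookup 192.84.0.64: bits 110 walk d0:H4→d1:H1→d2:-→d3:H2 -> H2
  + 156.87.72.95/32 (H4) depth=32
  del 156.87.72.95/32 (clear depth 32)
  lookup 128.0.199.224: bits 100 walk d0:H4→d1:H1→d2:-→d3:- -> H1

== LOOKUPS ==
["H5","no-route","H1","H3","H1","H4","H2","H1"]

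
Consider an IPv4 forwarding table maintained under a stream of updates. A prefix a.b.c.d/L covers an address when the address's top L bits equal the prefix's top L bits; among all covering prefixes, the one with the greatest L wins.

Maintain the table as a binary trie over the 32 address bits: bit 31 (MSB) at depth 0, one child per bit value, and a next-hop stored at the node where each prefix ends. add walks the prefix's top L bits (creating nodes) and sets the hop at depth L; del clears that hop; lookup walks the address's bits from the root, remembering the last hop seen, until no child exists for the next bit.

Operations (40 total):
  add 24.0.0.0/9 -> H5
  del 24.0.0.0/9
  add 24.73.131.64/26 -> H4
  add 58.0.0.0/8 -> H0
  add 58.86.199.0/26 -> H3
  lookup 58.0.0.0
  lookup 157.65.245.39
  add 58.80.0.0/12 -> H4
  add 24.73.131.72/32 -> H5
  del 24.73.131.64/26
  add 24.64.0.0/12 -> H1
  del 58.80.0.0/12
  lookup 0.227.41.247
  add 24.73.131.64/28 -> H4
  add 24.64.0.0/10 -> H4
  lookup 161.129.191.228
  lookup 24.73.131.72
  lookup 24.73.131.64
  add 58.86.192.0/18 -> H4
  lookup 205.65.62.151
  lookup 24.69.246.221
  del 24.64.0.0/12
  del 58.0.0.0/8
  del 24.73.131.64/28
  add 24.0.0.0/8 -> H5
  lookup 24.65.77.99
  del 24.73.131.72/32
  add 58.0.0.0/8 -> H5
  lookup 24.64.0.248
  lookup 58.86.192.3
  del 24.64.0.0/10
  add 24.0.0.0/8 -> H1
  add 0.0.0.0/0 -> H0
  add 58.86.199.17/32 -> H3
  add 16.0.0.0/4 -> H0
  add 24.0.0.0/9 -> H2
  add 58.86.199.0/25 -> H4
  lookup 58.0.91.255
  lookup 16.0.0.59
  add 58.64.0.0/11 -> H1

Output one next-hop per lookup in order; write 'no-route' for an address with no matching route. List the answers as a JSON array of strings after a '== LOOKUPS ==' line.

Process each operation:
  add 24.0.0.0/9 -> H5 at depth 9
  - 24.0.0.0/9 clear@9
  add 24.73.131.64/26 -> H4 at depth 26
  add 58.0.0.0/8 -> H0 at depth 8
  add 58.86.199.0/26 -> H3 at depth 26
  Q 58.0.0.0: descend 001110100 ; hops seen [H0] ; pick H0
  Q 157.65.245.39: descend ε ; hops seen [∅] ; pick no-route
  add 58.80.0.0/12 -> H4 at depth 12
  add 24.73.131.72/32 -> H5 at depth 32
  - 24.73.131.64/26 clear@26
  add 24.64.0.0/12 -> H1 at depth 12
  - 58.80.0.0/12 clear@12
  Q 0.227.41.247: descend 000 ; hops seen [∅] ; pick no-route
  add 24.73.131.64/28 -> H4 at depth 28
  add 24.64.0.0/10 -> H4 at depth 10
  Q 161.129.191.228: descend ε ; hops seen [∅] ; pick no-route
  Q 24.73.131.72: descend 00011000010010011000001101001000 ; hops seen [H4,H1,H4,H5] ; pick H5
  Q 24.73.131.64: descend 0001100001001001100000110100 ; hops seen [H4,H1,H4] ; pick H4
  add 58.86.192.0/18 -> H4 at depth 18
  Q 205.65.62.151: descend ε ; hops seen [∅] ; pick no-route
  Q 24.69.246.221: descend 000110000100 ; hops seen [H4,H1] ; pick H1
  - 24.64.0.0/12 clear@12
  - 58.0.0.0/8 clear@8
  - 24.73.131.64/28 clear@28
  add 24.0.0.0/8 -> H5 at depth 8
  Q 24.65.77.99: descend 000110000100 ; hops seen [H5,H4] ; pick H4
  - 24.73.131.72/32 clear@32
  add 58.0.0.0/8 -> H5 at depth 8
  Q 24.64.0.248: descend 000110000100 ; hops seen [H5,H4] ; pick H4
  Q 58.86.192.3: descend 001110100101011011000 ; hops seen [H5,H4] ; pick H4
  - 24.64.0.0/10 clear@10
  add 24.0.0.0/8 -> H1 at depth 8
  add 0.0.0.0/0 -> H0 at depth 0
  add 58.86.199.17/32 -> H3 at depth 32
  add 16.0.0.0/4 -> H0 at depth 4
  add 24.0.0.0/9 -> H2 at depth 9
  add 58.86.199.0/25 -> H4 at depth 25
  Q 58.0.91.255: descend 001110100 ; hops seen [H0,H5] ; pick H5
  Q 16.0.0.59: descend 0001 ; hops seen [H0,H0] ; pick H0
  add 58.64.0.0/11 -> H1 at depth 11

== LOOKUPS ==
["H0","no-route","no-route","no-route","H5","H4","no-route","H1","H4","H4","H4","H5","H0"]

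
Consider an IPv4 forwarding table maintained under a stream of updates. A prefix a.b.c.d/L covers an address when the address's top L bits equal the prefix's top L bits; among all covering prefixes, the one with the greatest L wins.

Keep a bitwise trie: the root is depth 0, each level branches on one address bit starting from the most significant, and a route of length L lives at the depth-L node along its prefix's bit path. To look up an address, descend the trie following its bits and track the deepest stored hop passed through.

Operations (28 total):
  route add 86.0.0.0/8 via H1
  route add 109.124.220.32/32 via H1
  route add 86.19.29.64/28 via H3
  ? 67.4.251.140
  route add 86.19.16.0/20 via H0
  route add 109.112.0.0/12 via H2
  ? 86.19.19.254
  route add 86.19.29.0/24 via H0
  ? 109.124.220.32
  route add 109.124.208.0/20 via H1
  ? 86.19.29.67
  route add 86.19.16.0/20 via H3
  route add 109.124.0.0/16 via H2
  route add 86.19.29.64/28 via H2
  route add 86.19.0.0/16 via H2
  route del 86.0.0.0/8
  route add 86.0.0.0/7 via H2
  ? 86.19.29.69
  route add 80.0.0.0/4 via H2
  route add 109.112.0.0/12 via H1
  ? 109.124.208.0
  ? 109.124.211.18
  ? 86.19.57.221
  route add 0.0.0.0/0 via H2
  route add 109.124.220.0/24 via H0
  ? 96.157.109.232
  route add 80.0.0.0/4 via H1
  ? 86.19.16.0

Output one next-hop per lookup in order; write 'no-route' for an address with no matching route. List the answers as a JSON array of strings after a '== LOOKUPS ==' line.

Apply in order:
  add 86.0.0.0/8 -> H1 at depth 8
  add 109.124.220.32/32 -> H1 at depth 32
  add 86.19.29.64/28 -> H3 at depth 28
  Q 67.4.251.140: descend 010 ; hops seen [∅] ; pick no-route
  add 86.19.16.0/20 -> H0 at depth 20
  add 109.112.0.0/12 -> H2 at depth 12
  Q 86.19.19.254: descend 01010110000100110001 ; hops seen [H1,H0] ; pick H0
  add 86.19.29.0/24 -> H0 at depth 24
  Q 109.124.220.32: descend 01101101011111001101110000100000 ; hops seen [H2,H1] ; pick H1
  add 109.124.208.0/20 -> H1 at depth 20
  Q 86.19.29.67: descend 0101011000010011000111010100 ; hops seen [H1,H0,H0,H3] ; pick H3
  add 86.19.16.0/20 -> H3 at depth 20
  add 109.124.0.0/16 -> H2 at depth 16
  add 86.19.29.64/28 -> H2 at depth 28
  add 86.19.0.0/16 -> H2 at depth 16
  del 86.0.0.0/8 (clear depth 8)
  add 86.0.0.0/7 -> H2 at depth 7
  Q 86.19.29.69: descend 0101011000010011000111010100 ; hops seen [H2,H2,H3,H0,H2] ; pick H2
  add 80.0.0.0/4 -> H2 at depth 4
  add 109.112.0.0/12 -> H1 at depth 12
  Q 109.124.208.0: descend 01101101011111001101 ; hops seen [H1,H2,H1] ; pick H1
  Q 109.124.211.18: descend 01101101011111001101 ; hops seen [H1,H2,H1] ; pick H1
  Q 86.19.57.221: descend 010101100001001100 ; hops seen [H2,H2,H2] ; pick H2
  add 0.0.0.0/0 -> H2 at depth 0
  add 109.124.220.0/24 -> H0 at depth 24
  Q 96.157.109.232: descend 0110 ; hops seen [H2] ; pick H2
  add 80.0.0.0/4 -> H1 at depth 4
  Q 86.19.16.0: descend 01010110000100110001 ; hops seen [H2,H1,H2,H2,H3] ; pick H3

== LOOKUPS ==
["no-route","H0","H1","H3","H2","H1","H1","H2","H2","H3"]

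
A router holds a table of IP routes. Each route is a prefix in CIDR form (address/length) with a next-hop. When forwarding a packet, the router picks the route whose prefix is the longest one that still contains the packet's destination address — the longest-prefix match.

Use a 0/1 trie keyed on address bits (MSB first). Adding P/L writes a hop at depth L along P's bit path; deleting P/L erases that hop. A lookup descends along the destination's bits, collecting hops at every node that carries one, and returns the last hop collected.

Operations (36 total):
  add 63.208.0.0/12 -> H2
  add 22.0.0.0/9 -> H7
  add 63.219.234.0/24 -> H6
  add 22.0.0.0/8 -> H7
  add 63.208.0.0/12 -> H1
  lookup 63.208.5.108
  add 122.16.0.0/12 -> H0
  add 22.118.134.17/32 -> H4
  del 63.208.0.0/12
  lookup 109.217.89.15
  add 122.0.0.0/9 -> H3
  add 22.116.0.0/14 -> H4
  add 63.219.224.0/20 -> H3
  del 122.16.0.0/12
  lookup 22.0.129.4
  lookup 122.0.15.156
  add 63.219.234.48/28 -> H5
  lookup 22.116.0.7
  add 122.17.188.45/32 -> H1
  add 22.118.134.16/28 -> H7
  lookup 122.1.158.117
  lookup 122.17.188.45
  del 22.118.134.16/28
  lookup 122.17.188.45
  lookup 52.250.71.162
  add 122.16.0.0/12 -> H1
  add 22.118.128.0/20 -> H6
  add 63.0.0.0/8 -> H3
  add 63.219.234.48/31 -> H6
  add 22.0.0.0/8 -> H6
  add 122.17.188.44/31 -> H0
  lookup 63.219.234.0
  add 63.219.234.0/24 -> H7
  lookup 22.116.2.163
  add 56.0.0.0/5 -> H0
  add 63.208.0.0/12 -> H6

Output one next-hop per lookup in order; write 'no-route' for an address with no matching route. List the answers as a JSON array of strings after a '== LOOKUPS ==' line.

Trace:
  add 63.208.0.0/12 -> H2 at depth 12
  add 22.0.0.0/9 -> H7 at depth 9
  add 63.219.234.0/24 -> H6 at depth 24
  add 22.0.0.0/8 -> H7 at depth 8
  add 63.208.0.0/12 -> H1 at depth 12
  lookup 63.208.5.108: bits 001111111101 walk d0:-→d1:-→d2:-→d3:-→d4:-→d5:-→d6:-→d7:-→d8:-→d9:-→d10:-→d11:-→d12:H1 -> H1
  add 122.16.0.0/12 -> H0 at depth 12
  add 22.118.134.17/32 -> H4 at depth 32
  - 63.208.0.0/12 clear@12
  lookup 109.217.89.15: bits 011 walk d0:-→d1:-→d2:-→d3:- -> no-route
  add 122.0.0.0/9 -> H3 at depth 9
  add 22.116.0.0/14 -> H4 at depth 14
  add 63.219.224.0/20 -> H3 at depth 20
  - 122.16.0.0/12 clear@12
  lookup 22.0.129.4: bits 000101100 walk d0:-→d1:-→d2:-→d3:-→d4:-→d5:-→d6:-→d7:-→d8:H7→d9:H7 -> H7
  lookup 122.0.15.156: bits 01111010000 walk d0:-→d1:-→d2:-→d3:-→d4:-→d5:-→d6:-→d7:-→d8:-→d9:H3→d10:-→d11:- -> H3
  add 63.219.234.48/28 -> H5 at depth 28
  lookup 22.116.0.7: bits 00010110011101 walk d0:-→d1:-→d2:-→d3:-→d4:-→d5:-→d6:-→d7:-→d8:H7→d9:H7→d10:-→d11:-→d12:-→d13:-→d14:H4 -> H4
  add 122.17.188.45/32 -> H1 at depth 32
  add 22.118.134.16/28 -> H7 at depth 28
  lookup 122.1.158.117: bits 01111010000 walk d0:-→d1:-→d2:-→d3:-→d4:-→d5:-→d6:-→d7:-→d8:-→d9:H3→d10:-→d11:- -> H3
  lookup 122.17.188.45: bits 01111010000100011011110000101101 walk d0:-→d1:-→d2:-→d3:-→d4:-→d5:-→d6:-→d7:-→d8:-→d9:H3→d10:-→d11:-→d12:-→d13:-→d14:-→d15:-→d16:-→d17:-→d18:-→d19:-→d20:-→d21:-→d22:-→d23:-→d24:-→d25:-→d26:-→d27:-→d28:-→d29:-→d30:-→d31:-→d32:H1 -> H1
  - 22.118.134.16/28 clear@28
  lookup 122.17.188.45: bits 01111010000100011011110000101101 walk d0:-→d1:-→d2:-→d3:-→d4:-→d5:-→d6:-→d7:-→d8:-→d9:H3→d10:-→d11:-→d12:-→d13:-→d14:-→d15:-→d16:-→d17:-→d18:-→d19:-→d20:-→d21:-→d22:-→d23:-→d24:-→d25:-→d26:-→d27:-→d28:-→d29:-→d30:-→d31:-→d32:H1 -> H1
  lookup 52.250.71.162: bits 0011 walk d0:-→d1:-→d2:-→d3:-→d4:- -> no-route
  add 122.16.0.0/12 -> H1 at depth 12
  add 22.118.128.0/20 -> H6 at depth 20
  add 63.0.0.0/8 -> H3 at depth 8
  add 63.219.234.48/31 -> H6 at depth 31
  add 22.0.0.0/8 -> H6 at depth 8
  add 122.17.188.44/31 -> H0 at depth 31
  lookup 63.219.234.0: bits 00111111110110111110101000 walk d0:-→d1:-→d2:-→d3:-→d4:-→d5:-→d6:-→d7:-→d8:H3→d9:-→d10:-→d11:-→d12:-→d13:-→d14:-→d15:-→d16:-→d17:-→d18:-→d19:-→d20:H3→d21:-→d22:-→d23:-→d24:H6→d25:-→d26:- -> H6
  add 63.219.234.0/24 -> H7 at depth 24
  lookup 22.116.2.163: bits 00010110011101 walk d0:-→d1:-→d2:-→d3:-→d4:-→d5:-→d6:-→d7:-→d8:H6→d9:H7→d10:-→d11:-→d12:-→d13:-→d14:H4 -> H4
  add 56.0.0.0/5 -> H0 at depth 5
  add 63.208.0.0/12 -> H6 at depth 12

== LOOKUPS ==
["H1","no-route","H7","H3","H4","H3","H1","H1","no-route","H6","H4"]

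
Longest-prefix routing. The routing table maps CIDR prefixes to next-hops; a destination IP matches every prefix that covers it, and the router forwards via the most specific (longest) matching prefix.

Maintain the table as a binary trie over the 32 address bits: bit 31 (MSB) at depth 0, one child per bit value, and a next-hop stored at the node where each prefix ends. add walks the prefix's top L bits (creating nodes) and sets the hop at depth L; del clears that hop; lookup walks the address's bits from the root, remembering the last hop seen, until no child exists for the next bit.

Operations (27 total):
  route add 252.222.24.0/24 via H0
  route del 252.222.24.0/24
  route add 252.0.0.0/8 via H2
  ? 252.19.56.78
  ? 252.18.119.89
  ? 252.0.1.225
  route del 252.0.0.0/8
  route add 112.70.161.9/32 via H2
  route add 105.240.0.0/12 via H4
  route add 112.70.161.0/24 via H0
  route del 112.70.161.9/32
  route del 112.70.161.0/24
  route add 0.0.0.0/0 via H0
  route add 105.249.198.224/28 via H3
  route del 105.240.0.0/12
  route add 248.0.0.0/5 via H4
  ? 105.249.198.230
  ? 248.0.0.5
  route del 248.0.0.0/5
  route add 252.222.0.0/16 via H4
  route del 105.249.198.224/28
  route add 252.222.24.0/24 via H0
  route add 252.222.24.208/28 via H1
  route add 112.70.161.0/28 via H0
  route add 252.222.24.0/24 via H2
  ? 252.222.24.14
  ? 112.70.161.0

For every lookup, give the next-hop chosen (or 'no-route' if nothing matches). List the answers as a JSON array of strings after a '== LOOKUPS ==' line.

Apply in order:
  + 252.222.24.0/24 (H0) depth=24
  - 252.222.24.0/24 clear@24
  + 252.0.0.0/8 (H2) depth=8
  ? 252.19.56.78  path d0:-→d1:-→d2:-→d3:-→d4:-→d5:-→d6:-→d7:-→d8:H2  best=H2
  ? 252.18.119.89  path d0:-→d1:-→d2:-→d3:-→d4:-→d5:-→d6:-→d7:-→d8:H2  best=H2
  ? 252.0.1.225  path d0:-→d1:-→d2:-→d3:-→d4:-→d5:-→d6:-→d7:-→d8:H2  best=H2
  - 252.0.0.0/8 clear@8
  + 112.70.161.9/32 (H2) depth=32
  + 105.240.0.0/12 (H4) depth=12
  + 112.70.161.0/24 (H0) depth=24
  - 112.70.161.9/32 clear@32
  - 112.70.161.0/24 clear@24
  + 0.0.0.0/0 (H0) depth=0
  + 105.249.198.224/28 (H3) depth=28
  - 105.240.0.0/12 clear@12
  + 248.0.0.0/5 (H4) depth=5
  ? 105.249.198.230  path d0:H0→d1:-→d2:-→d3:-→d4:-→d5:-→d6:-→d7:-→d8:-→d9:-→d10:-→d11:-→d12:-→d13:-→d14:-→d15:-→d16:-→d17:-→d18:-→d19:-→d20:-→d21:-→d22:-→d23:-→d24:-→d25:-→d26:-→d27:-→d28:H3  best=H3
  ? 248.0.0.5  path d0:H0→d1:-→d2:-→d3:-→d4:-→d5:H4  best=H4
  - 248.0.0.0/5 clear@5
  + 252.222.0.0/16 (H4) depth=16
  - 105.249.198.224/28 clear@28
  + 252.222.24.0/24 (H0) depth=24
  + 252.222.24.208/28 (H1) depth=28
  + 112.70.161.0/28 (H0) depth=28
  + 252.222.24.0/24 (H2) depth=24
  ? 252.222.24.14  path d0:H0→d1:-→d2:-→d3:-→d4:-→d5:-→d6:-→d7:-→d8:-→d9:-→d10:-→d11:-→d12:-→d13:-→d14:-→d15:-→d16:H4→d17:-→d18:-→d19:-→d20:-→d21:-→d22:-→d23:-→d24:H2  best=H2
  ? 112.70.161.0  path d0:H0→d1:-→d2:-→d3:-→d4:-→d5:-→d6:-→d7:-→d8:-→d9:-→d10:-→d11:-→d12:-→d13:-→d14:-→d15:-→d16:-→d17:-→d18:-→d19:-→d20:-→d21:-→d22:-→d23:-→d24:-→d25:-→d26:-→d27:-→d28:H0  best=H0

== LOOKUPS ==
["H2","H2","H2","H3","H4","H2","H0"]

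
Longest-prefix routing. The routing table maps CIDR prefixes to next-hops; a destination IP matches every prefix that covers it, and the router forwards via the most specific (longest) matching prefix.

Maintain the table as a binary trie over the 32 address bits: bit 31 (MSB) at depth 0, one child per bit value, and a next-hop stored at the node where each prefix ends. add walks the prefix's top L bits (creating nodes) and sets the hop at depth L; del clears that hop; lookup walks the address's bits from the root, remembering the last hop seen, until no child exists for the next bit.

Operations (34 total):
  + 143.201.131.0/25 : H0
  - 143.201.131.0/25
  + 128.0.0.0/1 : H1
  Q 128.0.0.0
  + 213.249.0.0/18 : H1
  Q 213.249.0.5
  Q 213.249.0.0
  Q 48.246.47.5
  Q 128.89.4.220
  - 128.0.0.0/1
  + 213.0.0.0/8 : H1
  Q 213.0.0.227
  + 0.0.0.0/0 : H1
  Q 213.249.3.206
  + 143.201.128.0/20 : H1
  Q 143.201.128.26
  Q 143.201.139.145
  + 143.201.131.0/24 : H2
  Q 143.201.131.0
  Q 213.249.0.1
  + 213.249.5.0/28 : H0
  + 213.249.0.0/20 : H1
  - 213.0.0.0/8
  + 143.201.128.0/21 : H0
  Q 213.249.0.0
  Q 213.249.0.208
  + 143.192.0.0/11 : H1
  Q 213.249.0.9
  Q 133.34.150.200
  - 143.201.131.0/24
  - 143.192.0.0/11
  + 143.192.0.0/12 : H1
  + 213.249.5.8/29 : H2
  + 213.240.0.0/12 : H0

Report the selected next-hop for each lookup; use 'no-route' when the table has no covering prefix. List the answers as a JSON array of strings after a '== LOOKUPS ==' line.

Apply in order:
  + 143.201.131.0/25 (H0) depth=25
  del 143.201.131.0/25 (clear depth 25)
  + 128.0.0.0/1 (H1) depth=1
  ? 128.0.0.0  path d0:-→d1:H1→d2:-→d3:-→d4:-  best=H1
  + 213.249.0.0/18 (H1) depth=18
  ? 213.249.0.5  path d0:-→d1:H1→d2:-→d3:-→d4:-→d5:-→d6:-→d7:-→d8:-→d9:-→d10:-→d11:-→d12:-→d13:-→d14:-→d15:-→d16:-→d17:-→d18:H1  best=H1
  ? 213.249.0.0  path d0:-→d1:H1→d2:-→d3:-→d4:-→d5:-→d6:-→d7:-→d8:-→d9:-→d10:-→d11:-→d12:-→d13:-→d14:-→d15:-→d16:-→d17:-→d18:H1  best=H1
  ? 48.246.47.5  path d0:-  best=no-route
  ? 128.89.4.220  path d0:-→d1:H1→d2:-→d3:-→d4:-  best=H1
  del 128.0.0.0/1 (clear depth 1)
  + 213.0.0.0/8 (H1) depth=8
  ? 213.0.0.227  path d0:-→d1:-→d2:-→d3:-→d4:-→d5:-→d6:-→d7:-→d8:H1  best=H1
  + 0.0.0.0/0 (H1) depth=0
  ? 213.249.3.206  path d0:H1→d1:-→d2:-→d3:-→d4:-→d5:-→d6:-→d7:-→d8:H1→d9:-→d10:-→d11:-→d12:-→d13:-→d14:-→d15:-→d16:-→d17:-→d18:H1  best=H1
  + 143.201.128.0/20 (H1) depth=20
  ? 143.201.128.26  path d0:H1→d1:-→d2:-→d3:-→d4:-→d5:-→d6:-→d7:-→d8:-→d9:-→d10:-→d11:-→d12:-→d13:-→d14:-→d15:-→d16:-→d17:-→d18:-→d19:-→d20:H1→d21:-→d22:-  best=H1
  ? 143.201.139.145  path d0:H1→d1:-→d2:-→d3:-→d4:-→d5:-→d6:-→d7:-→d8:-→d9:-→d10:-→d11:-→d12:-→d13:-→d14:-→d15:-→d16:-→d17:-→d18:-→d19:-→d20:H1  best=H1
  + 143.201.131.0/24 (H2) depth=24
  ? 143.201.131.0  path d0:H1→d1:-→d2:-→d3:-→d4:-→d5:-→d6:-→d7:-→d8:-→d9:-→d10:-→d11:-→d12:-→d13:-→d14:-→d15:-→d16:-→d17:-→d18:-→d19:-→d20:H1→d21:-→d22:-→d23:-→d24:H2→d25:-  best=H2
  ? 213.249.0.1  path d0:H1→d1:-→d2:-→d3:-→d4:-→d5:-→d6:-→d7:-→d8:H1→d9:-→d10:-→d11:-→d12:-→d13:-→d14:-→d15:-→d16:-→d17:-→d18:H1  best=H1
  + 213.249.5.0/28 (H0) depth=28
  + 213.249.0.0/20 (H1) depth=20
  del 213.0.0.0/8 (clear depth 8)
  + 143.201.128.0/21 (H0) depth=21
  ? 213.249.0.0  path d0:H1→d1:-→d2:-→d3:-→d4:-→d5:-→d6:-→d7:-→d8:-→d9:-→d10:-→d11:-→d12:-→d13:-→d14:-→d15:-→d16:-→d17:-→d18:H1→d19:-→d20:H1→d21:-  best=H1
  ? 213.249.0.208  path d0:H1→d1:-→d2:-→d3:-→d4:-→d5:-→d6:-→d7:-→d8:-→d9:-→d10:-→d11:-→d12:-→d13:-→d14:-→d15:-→d16:-→d17:-→d18:H1→d19:-→d20:H1→d21:-  best=H1
  + 143.192.0.0/11 (H1) depth=11
  ? 213.249.0.9  path d0:H1→d1:-→d2:-→d3:-→d4:-→d5:-→d6:-→d7:-→d8:-→d9:-→d10:-→d11:-→d12:-→d13:-→d14:-→d15:-→d16:-→d17:-→d18:H1→d19:-→d20:H1→d21:-  best=H1
  ? 133.34.150.200  path d0:H1→d1:-→d2:-→d3:-→d4:-  best=H1
  del 143.201.131.0/24 (clear depth 24)
  del 143.192.0.0/11 (clear depth 11)
  + 143.192.0.0/12 (H1) depth=12
  + 213.249.5.8/29 (H2) depth=29
  + 213.240.0.0/12 (H0) depth=12

== LOOKUPS ==
["H1","H1","H1","no-route","H1","H1","H1","H1","H1","H2","H1","H1","H1","H1","H1"]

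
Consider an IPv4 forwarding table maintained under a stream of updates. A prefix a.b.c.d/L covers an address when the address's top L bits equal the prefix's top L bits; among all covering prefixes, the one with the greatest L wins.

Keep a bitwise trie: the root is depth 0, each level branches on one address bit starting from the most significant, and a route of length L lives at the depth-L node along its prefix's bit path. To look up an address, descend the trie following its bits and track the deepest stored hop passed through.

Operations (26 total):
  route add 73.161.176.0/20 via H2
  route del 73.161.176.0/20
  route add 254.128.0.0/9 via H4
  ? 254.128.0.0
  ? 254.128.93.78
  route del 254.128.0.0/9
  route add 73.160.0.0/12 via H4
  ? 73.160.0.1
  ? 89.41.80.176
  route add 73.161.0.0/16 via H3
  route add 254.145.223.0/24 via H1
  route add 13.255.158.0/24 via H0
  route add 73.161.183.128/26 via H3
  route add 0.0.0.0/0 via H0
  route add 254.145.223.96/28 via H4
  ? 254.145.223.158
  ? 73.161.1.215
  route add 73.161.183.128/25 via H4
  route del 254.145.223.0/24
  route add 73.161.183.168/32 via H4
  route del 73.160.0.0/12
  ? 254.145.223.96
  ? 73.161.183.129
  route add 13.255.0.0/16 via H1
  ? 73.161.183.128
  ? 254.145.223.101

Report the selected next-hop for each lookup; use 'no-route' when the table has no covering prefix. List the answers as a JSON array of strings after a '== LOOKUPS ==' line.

Process each operation:
  + 73.161.176.0/20 (H2) depth=20
  - 73.161.176.0/20 clear@20
  + 254.128.0.0/9 (H4) depth=9
  ? 254.128.0.0  path d0:-→d1:-→d2:-→d3:-→d4:-→d5:-→d6:-→d7:-→d8:-→d9:H4  best=H4
  ? 254.128.93.78  path d0:-→d1:-→d2:-→d3:-→d4:-→d5:-→d6:-→d7:-→d8:-→d9:H4  best=H4
  - 254.128.0.0/9 clear@9
  + 73.160.0.0/12 (H4) depth=12
  ? 73.160.0.1  path d0:-→d1:-→d2:-→d3:-→d4:-→d5:-→d6:-→d7:-→d8:-→d9:-→d10:-→d11:-→d12:H4→d13:-→d14:-→d15:-  best=H4
  ? 89.41.80.176  path d0:-→d1:-→d2:-→d3:-  best=no-route
  + 73.161.0.0/16 (H3) depth=16
  + 254.145.223.0/24 (H1) depth=24
  + 13.255.158.0/24 (H0) depth=24
  + 73.161.183.128/26 (H3) depth=26
  + 0.0.0.0/0 (H0) depth=0
  + 254.145.223.96/28 (H4) depth=28
  ? 254.145.223.158  path d0:H0→d1:-→d2:-→d3:-→d4:-→d5:-→d6:-→d7:-→d8:-→d9:-→d10:-→d11:-→d12:-→d13:-→d14:-→d15:-→d16:-→d17:-→d18:-→d19:-→d20:-→d21:-→d22:-→d23:-→d24:H1  best=H1
  ? 73.161.1.215  path d0:H0→d1:-→d2:-→d3:-→d4:-→d5:-→d6:-→d7:-→d8:-→d9:-→d10:-→d11:-→d12:H4→d13:-→d14:-→d15:-→d16:H3  best=H3
  + 73.161.183.128/25 (H4) depth=25
  - 254.145.223.0/24 clear@24
  + 73.161.183.168/32 (H4) depth=32
  - 73.160.0.0/12 clear@12
  ? 254.145.223.96  path d0:H0→d1:-→d2:-→d3:-→d4:-→d5:-→d6:-→d7:-→d8:-→d9:-→d10:-→d11:-→d12:-→d13:-→d14:-→d15:-→d16:-→d17:-→d18:-→d19:-→d20:-→d21:-→d22:-→d23:-→d24:-→d25:-→d26:-→d27:-→d28:H4  best=H4
  ? 73.161.183.129  path d0:H0→d1:-→d2:-→d3:-→d4:-→d5:-→d6:-→d7:-→d8:-→d9:-→d10:-→d11:-→d12:-→d13:-→d14:-→d15:-→d16:H3→d17:-→d18:-→d19:-→d20:-→d21:-→d22:-→d23:-→d24:-→d25:H4→d26:H3  best=H3
  + 13.255.0.0/16 (H1) depth=16
  ? 73.161.183.128  path d0:H0→d1:-→d2:-→d3:-→d4:-→d5:-→d6:-→d7:-→d8:-→d9:-→d10:-→d11:-→d12:-→d13:-→d14:-→d15:-→d16:H3→d17:-→d18:-→d19:-→d20:-→d21:-→d22:-→d23:-→d24:-→d25:H4→d26:H3  best=H3
  ? 254.145.223.101  path d0:H0→d1:-→d2:-→d3:-→d4:-→d5:-→d6:-→d7:-→d8:-→d9:-→d10:-→d11:-→d12:-→d13:-→d14:-→d15:-→d16:-→d17:-→d18:-→d19:-→d20:-→d21:-→d22:-→d23:-→d24:-→d25:-→d26:-→d27:-→d28:H4  best=H4

== LOOKUPS ==
["H4","H4","H4","no-route","H1","H3","H4","H3","H3","H4"]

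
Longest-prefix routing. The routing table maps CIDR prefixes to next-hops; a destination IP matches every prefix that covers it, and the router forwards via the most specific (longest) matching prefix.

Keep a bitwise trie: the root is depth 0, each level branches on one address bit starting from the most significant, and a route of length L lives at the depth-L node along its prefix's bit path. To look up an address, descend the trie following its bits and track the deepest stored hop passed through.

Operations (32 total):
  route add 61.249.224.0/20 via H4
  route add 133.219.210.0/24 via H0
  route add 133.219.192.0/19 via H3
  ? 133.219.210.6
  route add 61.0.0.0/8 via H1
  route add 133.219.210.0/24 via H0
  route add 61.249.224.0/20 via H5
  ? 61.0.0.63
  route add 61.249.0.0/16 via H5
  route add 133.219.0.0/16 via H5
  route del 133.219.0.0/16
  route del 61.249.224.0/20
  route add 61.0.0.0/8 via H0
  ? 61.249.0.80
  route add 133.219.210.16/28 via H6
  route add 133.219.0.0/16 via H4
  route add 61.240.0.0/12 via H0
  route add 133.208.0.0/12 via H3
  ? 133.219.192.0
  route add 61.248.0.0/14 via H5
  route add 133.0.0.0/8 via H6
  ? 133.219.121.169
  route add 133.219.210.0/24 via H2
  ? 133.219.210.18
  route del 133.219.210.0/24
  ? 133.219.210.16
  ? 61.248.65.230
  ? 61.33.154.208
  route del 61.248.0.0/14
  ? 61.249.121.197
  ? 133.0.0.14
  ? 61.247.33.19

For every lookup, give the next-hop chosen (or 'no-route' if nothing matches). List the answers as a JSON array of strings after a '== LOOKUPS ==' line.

Trace:
  add 61.249.224.0/20 -> H4 at depth 20
  add 133.219.210.0/24 -> H0 at depth 24
  add 133.219.192.0/19 -> H3 at depth 19
  lookup 133.219.210.6: bits 100001011101101111010010 walk d0:-→d1:-→d2:-→d3:-→d4:-→d5:-→d6:-→d7:-→d8:-→d9:-→d10:-→d11:-→d12:-→d13:-→d14:-→d15:-→d16:-→d17:-→d18:-→d19:H3→d20:-→d21:-→d22:-→d23:-→d24:H0 -> H0
  add 61.0.0.0/8 -> H1 at depth 8
  add 133.219.210.0/24 -> H0 at depth 24
  add 61.249.224.0/20 -> H5 at depth 20
  lookup 61.0.0.63: bits 00111101 walk d0:-→d1:-→d2:-→d3:-→d4:-→d5:-→d6:-→d7:-→d8:H1 -> H1
  add 61.249.0.0/16 -> H5 at depth 16
  add 133.219.0.0/16 -> H5 at depth 16
  del 133.219.0.0/16 (clear depth 16)
  del 61.249.224.0/20 (clear depth 20)
  add 61.0.0.0/8 -> H0 at depth 8
  lookup 61.249.0.80: bits 0011110111111001 walk d0:-→d1:-→d2:-→d3:-→d4:-→d5:-→d6:-→d7:-→d8:H0→d9:-→d10:-→d11:-→d12:-→d13:-→d14:-→d15:-→d16:H5 -> H5
  add 133.219.210.16/28 -> H6 at depth 28
  add 133.219.0.0/16 -> H4 at depth 16
  add 61.240.0.0/12 -> H0 at depth 12
  add 133.208.0.0/12 -> H3 at depth 12
  lookup 133.219.192.0: bits 1000010111011011110 walk d0:-→d1:-→d2:-→d3:-→d4:-→d5:-→d6:-→d7:-→d8:-→d9:-→d10:-→d11:-→d12:H3→d13:-→d14:-→d15:-→d16:H4→d17:-→d18:-→d19:H3 -> H3
  add 61.248.0.0/14 -> H5 at depth 14
  add 133.0.0.0/8 -> H6 at depth 8
  lookup 133.219.121.169: bits 1000010111011011 walk d0:-→d1:-→d2:-→d3:-→d4:-→d5:-→d6:-→d7:-→d8:H6→d9:-→d10:-→d11:-→d12:H3→d13:-→d14:-→d15:-→d16:H4 -> H4
  add 133.219.210.0/24 -> H2 at depth 24
  lookup 133.219.210.18: bits 1000010111011011110100100001 walk d0:-→d1:-→d2:-→d3:-→d4:-→d5:-→d6:-→d7:-→d8:H6→d9:-→d10:-→d11:-→d12:H3→d13:-→d14:-→d15:-→d16:H4→d17:-→d18:-→d19:H3→d20:-→d21:-→d22:-→d23:-→d24:H2→d25:-→d26:-→d27:-→d28:H6 -> H6
  del 133.219.210.0/24 (clear depth 24)
  lookup 133.219.210.16: bits 1000010111011011110100100001 walk d0:-→d1:-→d2:-→d3:-→d4:-→d5:-→d6:-→d7:-→d8:H6→d9:-→d10:-→d11:-→d12:H3→d13:-→d14:-→d15:-→d16:H4→d17:-→d18:-→d19:H3→d20:-→d21:-→d22:-→d23:-→d24:-→d25:-→d26:-→d27:-→d28:H6 -> H6
  lookup 61.248.65.230: bits 001111011111100 walk d0:-→d1:-→d2:-→d3:-→d4:-→d5:-→d6:-→d7:-→d8:H0→d9:-→d10:-→d11:-→d12:H0→d13:-→d14:H5→d15:- -> H5
  lookup 61.33.154.208: bits 00111101 walk d0:-→d1:-→d2:-→d3:-→d4:-→d5:-→d6:-→d7:-→d8:H0 -> H0
  del 61.248.0.0/14 (clear depth 14)
  lookup 61.249.121.197: bits 0011110111111001 walk d0:-→d1:-→d2:-→d3:-→d4:-→d5:-→d6:-→d7:-→d8:H0→d9:-→d10:-→d11:-→d12:H0→d13:-→d14:-→d15:-→d16:H5 -> H5
  lookup 133.0.0.14: bits 10000101 walk d0:-→d1:-→d2:-→d3:-→d4:-→d5:-→d6:-→d7:-→d8:H6 -> H6
  lookup 61.247.33.19: bits 001111011111 walk d0:-→d1:-→d2:-→d3:-→d4:-→d5:-→d6:-→d7:-→d8:H0→d9:-→d10:-→d11:-→d12:H0 -> H0

== LOOKUPS ==
["H0","H1","H5","H3","H4","H6","H6","H5","H0","H5","H6","H0"]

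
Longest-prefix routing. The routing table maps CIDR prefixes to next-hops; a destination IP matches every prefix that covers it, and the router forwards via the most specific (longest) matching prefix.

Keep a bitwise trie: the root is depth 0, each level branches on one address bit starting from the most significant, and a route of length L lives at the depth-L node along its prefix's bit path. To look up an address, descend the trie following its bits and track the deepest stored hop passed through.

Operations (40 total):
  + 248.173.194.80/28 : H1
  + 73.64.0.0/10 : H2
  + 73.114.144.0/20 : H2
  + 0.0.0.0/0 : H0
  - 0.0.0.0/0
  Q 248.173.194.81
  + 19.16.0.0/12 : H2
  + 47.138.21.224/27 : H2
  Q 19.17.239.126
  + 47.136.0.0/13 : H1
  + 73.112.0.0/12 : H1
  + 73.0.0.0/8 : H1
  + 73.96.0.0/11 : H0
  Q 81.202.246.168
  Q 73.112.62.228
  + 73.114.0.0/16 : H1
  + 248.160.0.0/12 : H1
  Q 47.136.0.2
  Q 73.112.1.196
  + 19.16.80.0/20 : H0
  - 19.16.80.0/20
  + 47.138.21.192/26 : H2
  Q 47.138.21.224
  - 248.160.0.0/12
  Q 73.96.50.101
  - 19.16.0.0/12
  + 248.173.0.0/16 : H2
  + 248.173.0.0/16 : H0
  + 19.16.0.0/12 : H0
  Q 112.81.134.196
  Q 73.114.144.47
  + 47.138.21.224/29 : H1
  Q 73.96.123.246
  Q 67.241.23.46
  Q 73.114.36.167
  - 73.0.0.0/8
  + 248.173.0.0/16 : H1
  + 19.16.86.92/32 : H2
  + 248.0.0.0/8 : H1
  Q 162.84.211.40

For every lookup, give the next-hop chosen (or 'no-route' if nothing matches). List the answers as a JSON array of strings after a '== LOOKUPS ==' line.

Trace:
  + 248.173.194.80/28 (H1) depth=28
  + 73.64.0.0/10 (H2) depth=10
  + 73.114.144.0/20 (H2) depth=20
  + 0.0.0.0/0 (H0) depth=0
  del 0.0.0.0/0 (clear depth 0)
  ? 248.173.194.81  path d0:-→d1:-→d2:-→d3:-→d4:-→d5:-→d6:-→d7:-→d8:-→d9:-→d10:-→d11:-→d12:-→d13:-→d14:-→d15:-→d16:-→d17:-→d18:-→d19:-→d20:-→d21:-→d22:-→d23:-→d24:-→d25:-→d26:-→d27:-→d28:H1  best=H1
  + 19.16.0.0/12 (H2) depth=12
  + 47.138.21.224/27 (H2) depth=27
  ? 19.17.239.126  path d0:-→d1:-→d2:-→d3:-→d4:-→d5:-→d6:-→d7:-→d8:-→d9:-→d10:-→d11:-→d12:H2  best=H2
  + 47.136.0.0/13 (H1) depth=13
  + 73.112.0.0/12 (H1) depth=12
  + 73.0.0.0/8 (H1) depth=8
  + 73.96.0.0/11 (H0) depth=11
  ? 81.202.246.168  path d0:-→d1:-→d2:-→d3:-  best=no-route
  ? 73.112.62.228  path d0:-→d1:-→d2:-→d3:-→d4:-→d5:-→d6:-→d7:-→d8:H1→d9:-→d10:H2→d11:H0→d12:H1→d13:-→d14:-  best=H1
  + 73.114.0.0/16 (H1) depth=16
  + 248.160.0.0/12 (H1) depth=12
  ? 47.136.0.2  path d0:-→d1:-→d2:-→d3:-→d4:-→d5:-→d6:-→d7:-→d8:-→d9:-→d10:-→d11:-→d12:-→d13:H1→d14:-  best=H1
  ? 73.112.1.196  path d0:-→d1:-→d2:-→d3:-→d4:-→d5:-→d6:-→d7:-→d8:H1→d9:-→d10:H2→d11:H0→d12:H1→d13:-→d14:-  best=H1
  + 19.16.80.0/20 (H0) depth=20
  del 19.16.80.0/20 (clear depth 20)
  + 47.138.21.192/26 (H2) depth=26
  ? 47.138.21.224  path d0:-→d1:-→d2:-→d3:-→d4:-→d5:-→d6:-→d7:-→d8:-→d9:-→d10:-→d11:-→d12:-→d13:H1→d14:-→d15:-→d16:-→d17:-→d18:-→d19:-→d20:-→d21:-→d22:-→d23:-→d24:-→d25:-→d26:H2→d27:H2  best=H2
  del 248.160.0.0/12 (clear depth 12)
  ? 73.96.50.101  path d0:-→d1:-→d2:-→d3:-→d4:-→d5:-→d6:-→d7:-→d8:H1→d9:-→d10:H2→d11:H0  best=H0
  del 19.16.0.0/12 (clear depth 12)
  + 248.173.0.0/16 (H2) depth=16
  + 248.173.0.0/16 (H0) depth=16
  + 19.16.0.0/12 (H0) depth=12
  ? 112.81.134.196  path d0:-→d1:-→d2:-  best=no-route
  ? 73.114.144.47  path d0:-→d1:-→d2:-→d3:-→d4:-→d5:-→d6:-→d7:-→d8:H1→d9:-→d10:H2→d11:H0→d12:H1→d13:-→d14:-→d15:-→d16:H1→d17:-→d18:-→d19:-→d20:H2  best=H2
  + 47.138.21.224/29 (H1) depth=29
  ? 73.96.123.246  path d0:-→d1:-→d2:-→d3:-→d4:-→d5:-→d6:-→d7:-→d8:H1→d9:-→d10:H2→d11:H0  best=H0
  ? 67.241.23.46  path d0:-→d1:-→d2:-→d3:-→d4:-  best=no-route
  ? 73.114.36.167  path d0:-→d1:-→d2:-→d3:-→d4:-→d5:-→d6:-→d7:-→d8:H1→d9:-→d10:H2→d11:H0→d12:H1→d13:-→d14:-→d15:-→d16:H1  best=H1
  del 73.0.0.0/8 (clear depth 8)
  + 248.173.0.0/16 (H1) depth=16
  + 19.16.86.92/32 (H2) depth=32
  + 248.0.0.0/8 (H1) depth=8
  ? 162.84.211.40  path d0:-→d1:-  best=no-route

== LOOKUPS ==
["H1","H2","no-route","H1","H1","H1","H2","H0","no-route","H2","H0","no-route","H1","no-route"]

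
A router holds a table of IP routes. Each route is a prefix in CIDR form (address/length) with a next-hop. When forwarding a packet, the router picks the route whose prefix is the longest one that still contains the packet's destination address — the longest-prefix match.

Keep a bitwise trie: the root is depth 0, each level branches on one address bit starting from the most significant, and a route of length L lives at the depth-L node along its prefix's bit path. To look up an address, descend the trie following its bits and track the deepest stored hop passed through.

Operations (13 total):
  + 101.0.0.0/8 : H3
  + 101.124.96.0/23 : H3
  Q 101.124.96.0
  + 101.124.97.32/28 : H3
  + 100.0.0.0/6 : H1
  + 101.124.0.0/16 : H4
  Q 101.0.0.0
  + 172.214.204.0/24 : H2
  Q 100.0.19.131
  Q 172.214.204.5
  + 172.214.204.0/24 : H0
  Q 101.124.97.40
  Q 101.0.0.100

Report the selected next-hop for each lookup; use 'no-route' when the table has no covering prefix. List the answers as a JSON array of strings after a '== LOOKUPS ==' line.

Process each operation:
  + 101.0.0.0/8 (H3) depth=8
  + 101.124.96.0/23 (H3) depth=23
  Q 101.124.96.0: descend 01100101011111000110000 ; hops seen [H3,H3] ; pick H3
  + 101.124.97.32/28 (H3) depth=28
  + 100.0.0.0/6 (H1) depth=6
  + 101.124.0.0/16 (H4) depth=16
  Q 101.0.0.0: descend 011001010 ; hops seen [H1,H3] ; pick H3
  + 172.214.204.0/24 (H2) depth=24
  Q 100.0.19.131: descend 0110010 ; hops seen [H1] ; pick H1
  Q 172.214.204.5: descend 101011001101011011001100 ; hops seen [H2] ; pick H2
  + 172.214.204.0/24 (H0) depth=24
  Q 101.124.97.40: descend 0110010101111100011000010010 ; hops seen [H1,H3,H4,H3,H3] ; pick H3
  Q 101.0.0.100: descend 011001010 ; hops seen [H1,H3] ; pick H3

== LOOKUPS ==
["H3","H3","H1","H2","H3","H3"]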